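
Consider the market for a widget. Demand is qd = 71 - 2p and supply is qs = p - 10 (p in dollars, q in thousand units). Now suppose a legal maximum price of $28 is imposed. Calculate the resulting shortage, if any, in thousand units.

Without the control the market clears where 71 - 2p = p - 10, i.e. p* = 27 and q* = 17.
Since 28 is above p* = 27, the ceiling does not bind and the free-market outcome prevails.
Since the control does not bind, there is no shortage.

0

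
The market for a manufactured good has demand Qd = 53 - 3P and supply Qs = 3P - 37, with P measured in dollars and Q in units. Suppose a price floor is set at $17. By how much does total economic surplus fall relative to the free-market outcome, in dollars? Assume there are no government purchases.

In a free market, 53 - 3P = 3P - 37 gives the equilibrium P* = 15, Q* = 8.
Because the floor (17) lies above the market-clearing price, it is binding.
At P = 17: Qd = 53 - 3·17 = 2 and Qs = 3·17 - 37 = 14.
Quantity traded falls to 2. At Q = 2 the demand price is (53 - 2)/3 = 17 and the supply price is (37 + 2)/3 = 13.
Deadweight loss = ½ · (17 - 13) · (8 - 2) = ½ · 4 · 6 = 12.

12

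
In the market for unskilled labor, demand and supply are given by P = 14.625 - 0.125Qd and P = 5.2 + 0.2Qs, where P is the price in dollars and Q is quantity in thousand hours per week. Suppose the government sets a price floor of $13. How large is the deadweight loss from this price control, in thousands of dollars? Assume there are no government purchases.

41.6

Rearranging demand gives Qd = 117 - 8P; rearranging supply gives Qs = 5P - 26. Without the control the market clears where 117 - 8P = 5P - 26, i.e. P* = 11 and Q* = 29.
Since 13 > 11, the floor is binding.
At P = 13: Qd = 117 - 8·13 = 13 and Qs = 5·13 - 26 = 39.
Quantity traded falls to 13. At Q = 13 the demand price is (117 - 13)/8 = 13 and the supply price is (26 + 13)/5 = 7.8.
Deadweight loss = ½ · (13 - 7.8) · (29 - 13) = ½ · 5.2 · 16 = 41.6.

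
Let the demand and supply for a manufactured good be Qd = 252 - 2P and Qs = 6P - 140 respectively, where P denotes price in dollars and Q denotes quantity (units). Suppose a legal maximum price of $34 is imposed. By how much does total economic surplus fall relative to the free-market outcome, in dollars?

Setting quantity demanded equal to quantity supplied, 252 - 2P = 6P - 140, gives P* = 49 and Q* = 154.
Since 34 < 49, the ceiling is binding.
At P = 34: Qd = 252 - 2·34 = 184 and Qs = 6·34 - 140 = 64.
Quantity traded falls to 64. At Q = 64 the demand price is (252 - 64)/2 = 94 and the supply price is (140 + 64)/6 = 34.
Deadweight loss = ½ · (94 - 34) · (154 - 64) = ½ · 60 · 90 = 2700.

2700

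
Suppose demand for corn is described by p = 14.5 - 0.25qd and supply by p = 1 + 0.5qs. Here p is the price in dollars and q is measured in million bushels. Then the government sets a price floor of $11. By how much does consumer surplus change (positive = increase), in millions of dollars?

Rearranging demand gives qd = 58 - 4p; rearranging supply gives qs = 2p - 2. Equilibrium: 58 - 4p = 2p - 2, so 60 = 6p and p* = 10, q* = 18.
The floor of 11 is above the equilibrium price 10, so it binds.
At p = 11: qd = 58 - 4·11 = 14 and qs = 2·11 - 2 = 20.
Consumer surplus without the control is ½ · (14.5 - 10) · 18 = 40.5.
With the floor, consumers buy 14 units at 11, so CS = ½ · (14.5 - 11) · 14 = 24.5.
Change in consumer surplus = 24.5 - 40.5 = -16.

-16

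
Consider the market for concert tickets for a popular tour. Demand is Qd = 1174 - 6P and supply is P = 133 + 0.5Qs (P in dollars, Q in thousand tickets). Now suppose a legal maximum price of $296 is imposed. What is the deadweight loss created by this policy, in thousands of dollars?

0

Rearranging supply gives Qs = 2P - 266. Without the control the market clears where 1174 - 6P = 2P - 266, i.e. P* = 180 and Q* = 94.
Since 296 is above P* = 180, the ceiling does not bind and the free-market outcome prevails.
Since the control does not bind, no trades are prevented and deadweight loss is zero.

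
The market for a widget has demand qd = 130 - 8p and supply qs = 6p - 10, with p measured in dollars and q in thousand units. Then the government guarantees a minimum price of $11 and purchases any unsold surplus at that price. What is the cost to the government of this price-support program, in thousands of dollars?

Setting quantity demanded equal to quantity supplied, 130 - 8p = 6p - 10, gives p* = 10 and q* = 50.
The floor of 11 is above the equilibrium price 10, so it binds.
At p = 11: qd = 130 - 8·11 = 42 and qs = 6·11 - 10 = 56.
Surplus = qs - qd = 14.
Government expenditure = surplus × support price = 14 × 11 = 154.

154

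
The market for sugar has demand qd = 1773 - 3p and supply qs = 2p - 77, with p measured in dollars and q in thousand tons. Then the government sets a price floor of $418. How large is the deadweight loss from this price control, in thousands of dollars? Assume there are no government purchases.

8640

Without the control the market clears where 1773 - 3p = 2p - 77, i.e. p* = 370 and q* = 663.
Since 418 > 370, the floor is binding.
At p = 418: qd = 1773 - 3·418 = 519 and qs = 2·418 - 77 = 759.
Quantity traded falls to 519. At q = 519 the demand price is (1773 - 519)/3 = 418 and the supply price is (77 + 519)/2 = 298.
Deadweight loss = ½ · (418 - 298) · (663 - 519) = ½ · 120 · 144 = 8640.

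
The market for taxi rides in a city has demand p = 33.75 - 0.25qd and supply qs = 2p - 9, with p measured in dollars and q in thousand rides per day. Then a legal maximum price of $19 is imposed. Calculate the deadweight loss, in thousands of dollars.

Rearranging demand gives qd = 135 - 4p. Without the control the market clears where 135 - 4p = 2p - 9, i.e. p* = 24 and q* = 39.
Since 19 < 24, the ceiling is binding.
At p = 19: qd = 135 - 4·19 = 59 and qs = 2·19 - 9 = 29.
Quantity traded falls to 29. At q = 29 the demand price is (135 - 29)/4 = 26.5 and the supply price is (9 + 29)/2 = 19.
Deadweight loss = ½ · (26.5 - 19) · (39 - 29) = ½ · 7.5 · 10 = 37.5.

37.5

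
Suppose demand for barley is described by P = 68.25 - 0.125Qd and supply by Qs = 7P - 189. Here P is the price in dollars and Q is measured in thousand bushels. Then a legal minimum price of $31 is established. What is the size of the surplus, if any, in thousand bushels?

0

Rearranging demand gives Qd = 546 - 8P. Setting quantity demanded equal to quantity supplied, 546 - 8P = 7P - 189, gives P* = 49 and Q* = 154.
The floor of 31 is below the equilibrium price 49, so it is not binding; the market clears at P* = 49, Q* = 154.
Since the control does not bind, there is no surplus.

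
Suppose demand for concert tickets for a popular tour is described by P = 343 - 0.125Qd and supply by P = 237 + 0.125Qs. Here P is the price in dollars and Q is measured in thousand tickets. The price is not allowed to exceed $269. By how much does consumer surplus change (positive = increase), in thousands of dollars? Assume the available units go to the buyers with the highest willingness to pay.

3612

Rearranging demand gives Qd = 2744 - 8P; rearranging supply gives Qs = 8P - 1896. In a free market, 2744 - 8P = 8P - 1896 gives the equilibrium P* = 290, Q* = 424.
Since 269 < 290, the ceiling is binding.
At P = 269: Qd = 2744 - 8·269 = 592 and Qs = 8·269 - 1896 = 256.
Consumer surplus without the control is ½ · (343 - 290) · 424 = 11236.
With the ceiling, 256 units are sold at 269 (assume they go to the highest-value buyers). The demand price at Q = 256 is 311, so CS = ½ · [(343 - 269) + (311 - 269)] · 256 = 14848.
Change in consumer surplus = 14848 - 11236 = 3612.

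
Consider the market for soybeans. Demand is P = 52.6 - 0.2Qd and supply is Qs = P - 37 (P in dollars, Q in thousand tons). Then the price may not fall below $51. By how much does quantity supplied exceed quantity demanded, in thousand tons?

Rearranging demand gives Qd = 263 - 5P. Equilibrium: 263 - 5P = P - 37, so 300 = 6P and P* = 50, Q* = 13.
Because the floor (51) lies above the market-clearing price, it is binding.
At P = 51: Qd = 263 - 5·51 = 8 and Qs = 51 - 37 = 14.
Surplus = Qs - Qd = 14 - 8 = 6.

6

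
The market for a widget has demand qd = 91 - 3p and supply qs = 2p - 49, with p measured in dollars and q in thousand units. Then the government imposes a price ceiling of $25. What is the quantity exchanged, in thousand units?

1

In a free market, 91 - 3p = 2p - 49 gives the equilibrium p* = 28, q* = 7.
Since 25 < 28, the ceiling is binding.
At p = 25: qd = 91 - 3·25 = 16 and qs = 2·25 - 49 = 1.
The quantity actually transacted is the short side, supply: 1.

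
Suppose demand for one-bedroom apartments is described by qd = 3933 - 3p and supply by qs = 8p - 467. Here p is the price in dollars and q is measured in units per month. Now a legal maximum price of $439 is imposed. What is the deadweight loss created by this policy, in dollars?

Setting quantity demanded equal to quantity supplied, 3933 - 3p = 8p - 467, gives p* = 400 and q* = 2733.
Since 439 is above p* = 400, the ceiling does not bind and the free-market outcome prevails.
Since the control does not bind, no trades are prevented and deadweight loss is zero.

0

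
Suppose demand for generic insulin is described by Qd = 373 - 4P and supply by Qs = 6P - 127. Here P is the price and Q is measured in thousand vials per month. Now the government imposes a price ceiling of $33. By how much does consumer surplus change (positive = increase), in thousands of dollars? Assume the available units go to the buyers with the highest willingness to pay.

Setting quantity demanded equal to quantity supplied, 373 - 4P = 6P - 127, gives P* = 50 and Q* = 173.
Since 33 < 50, the ceiling is binding.
At P = 33: Qd = 373 - 4·33 = 241 and Qs = 6·33 - 127 = 71.
Consumer surplus without the control is ½ · (93.25 - 50) · 173 = 3741.125.
With the ceiling, 71 units are sold at 33 (assume they go to the highest-value buyers). The demand price at Q = 71 is 75.5, so CS = ½ · [(93.25 - 33) + (75.5 - 33)] · 71 = 3647.625.
Change in consumer surplus = 3647.625 - 3741.125 = -93.5.

-93.5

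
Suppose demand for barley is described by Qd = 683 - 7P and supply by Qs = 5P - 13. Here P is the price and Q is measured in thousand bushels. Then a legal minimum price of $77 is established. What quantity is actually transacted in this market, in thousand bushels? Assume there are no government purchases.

In a free market, 683 - 7P = 5P - 13 gives the equilibrium P* = 58, Q* = 277.
The floor of 77 is above the equilibrium price 58, so it binds.
At P = 77: Qd = 683 - 7·77 = 144 and Qs = 5·77 - 13 = 372.
The quantity actually transacted is the short side, demand: 144.

144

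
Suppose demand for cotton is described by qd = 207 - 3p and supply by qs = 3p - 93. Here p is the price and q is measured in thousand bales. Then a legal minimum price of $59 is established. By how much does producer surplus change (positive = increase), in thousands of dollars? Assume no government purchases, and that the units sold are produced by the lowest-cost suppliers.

Setting quantity demanded equal to quantity supplied, 207 - 3p = 3p - 93, gives p* = 50 and q* = 57.
Since 59 > 50, the floor is binding.
At p = 59: qd = 207 - 3·59 = 30 and qs = 3·59 - 93 = 84.
Producer surplus without the control is ½ · (50 - 31) · 57 = 541.5.
With the floor, 30 units are sold at 59. The supply price at q = 30 is 41, so PS = ½ · [(59 - 31) + (59 - 41)] · 30 = 690.
Change in producer surplus = 690 - 541.5 = 148.5.

148.5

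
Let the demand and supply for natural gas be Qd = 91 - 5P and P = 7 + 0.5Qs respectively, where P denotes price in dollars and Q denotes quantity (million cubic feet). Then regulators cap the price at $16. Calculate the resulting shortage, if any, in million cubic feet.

Rearranging supply gives Qs = 2P - 14. Equilibrium: 91 - 5P = 2P - 14, so 105 = 7P and P* = 15, Q* = 16.
The ceiling of 16 is above the equilibrium price 15, so it is not binding; the market clears at P* = 15, Q* = 16.
Since the control does not bind, there is no shortage.

0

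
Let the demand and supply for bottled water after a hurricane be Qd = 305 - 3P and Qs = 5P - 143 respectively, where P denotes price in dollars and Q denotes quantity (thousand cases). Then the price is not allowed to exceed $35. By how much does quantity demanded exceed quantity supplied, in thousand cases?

168

Without the control the market clears where 305 - 3P = 5P - 143, i.e. P* = 56 and Q* = 137.
The ceiling of 35 is below the equilibrium price 56, so it binds.
At P = 35: Qd = 305 - 3·35 = 200 and Qs = 5·35 - 143 = 32.
Shortage = Qd - Qs = 200 - 32 = 168.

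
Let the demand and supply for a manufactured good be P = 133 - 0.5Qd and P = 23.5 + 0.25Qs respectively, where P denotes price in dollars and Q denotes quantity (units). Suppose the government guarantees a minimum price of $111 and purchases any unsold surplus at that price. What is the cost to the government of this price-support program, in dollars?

Rearranging demand gives Qd = 266 - 2P; rearranging supply gives Qs = 4P - 94. Equilibrium: 266 - 2P = 4P - 94, so 360 = 6P and P* = 60, Q* = 146.
The floor of 111 is above the equilibrium price 60, so it binds.
At P = 111: Qd = 266 - 2·111 = 44 and Qs = 4·111 - 94 = 350.
Surplus = Qs - Qd = 306.
Government expenditure = surplus × support price = 306 × 111 = 33966.

33966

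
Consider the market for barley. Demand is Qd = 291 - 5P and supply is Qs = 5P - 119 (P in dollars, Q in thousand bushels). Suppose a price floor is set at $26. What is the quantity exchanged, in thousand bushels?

In a free market, 291 - 5P = 5P - 119 gives the equilibrium P* = 41, Q* = 86.
The floor of 26 is below the equilibrium price 41, so it is not binding; the market clears at P* = 41, Q* = 86.

86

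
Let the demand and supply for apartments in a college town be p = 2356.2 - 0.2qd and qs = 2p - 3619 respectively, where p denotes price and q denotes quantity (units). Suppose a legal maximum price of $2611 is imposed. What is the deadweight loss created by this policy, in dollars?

0

Rearranging demand gives qd = 11781 - 5p. Setting quantity demanded equal to quantity supplied, 11781 - 5p = 2p - 3619, gives p* = 2200 and q* = 781.
The ceiling of 2611 is above the equilibrium price 2200, so it is not binding; the market clears at p* = 2200, q* = 781.
Since the control does not bind, no trades are prevented and deadweight loss is zero.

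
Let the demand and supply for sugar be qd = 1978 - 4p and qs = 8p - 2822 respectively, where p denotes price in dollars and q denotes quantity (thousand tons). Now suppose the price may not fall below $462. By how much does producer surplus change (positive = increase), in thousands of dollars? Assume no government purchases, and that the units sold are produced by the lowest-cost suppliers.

Equilibrium: 1978 - 4p = 8p - 2822, so 4800 = 12p and p* = 400, q* = 378.
The floor of 462 is above the equilibrium price 400, so it binds.
At p = 462: qd = 1978 - 4·462 = 130 and qs = 8·462 - 2822 = 874.
Producer surplus without the control is ½ · (400 - 352.75) · 378 = 8930.25.
With the floor, 130 units are sold at 462. The supply price at q = 130 is 369, so PS = ½ · [(462 - 352.75) + (462 - 369)] · 130 = 13146.25.
Change in producer surplus = 13146.25 - 8930.25 = 4216.

4216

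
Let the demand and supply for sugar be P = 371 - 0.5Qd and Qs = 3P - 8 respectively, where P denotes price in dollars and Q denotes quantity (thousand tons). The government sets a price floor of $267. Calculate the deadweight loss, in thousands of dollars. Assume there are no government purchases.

Rearranging demand gives Qd = 742 - 2P. Setting quantity demanded equal to quantity supplied, 742 - 2P = 3P - 8, gives P* = 150 and Q* = 442.
The floor of 267 is above the equilibrium price 150, so it binds.
At P = 267: Qd = 742 - 2·267 = 208 and Qs = 3·267 - 8 = 793.
Quantity traded falls to 208. At Q = 208 the demand price is (742 - 208)/2 = 267 and the supply price is (8 + 208)/3 = 72.
Deadweight loss = ½ · (267 - 72) · (442 - 208) = ½ · 195 · 234 = 22815.

22815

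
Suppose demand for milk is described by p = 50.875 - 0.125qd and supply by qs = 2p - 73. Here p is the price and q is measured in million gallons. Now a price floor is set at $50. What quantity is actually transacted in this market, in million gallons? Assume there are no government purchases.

7

Rearranging demand gives qd = 407 - 8p. Setting quantity demanded equal to quantity supplied, 407 - 8p = 2p - 73, gives p* = 48 and q* = 23.
Since 50 > 48, the floor is binding.
At p = 50: qd = 407 - 8·50 = 7 and qs = 2·50 - 73 = 27.
The quantity actually transacted is the short side, demand: 7.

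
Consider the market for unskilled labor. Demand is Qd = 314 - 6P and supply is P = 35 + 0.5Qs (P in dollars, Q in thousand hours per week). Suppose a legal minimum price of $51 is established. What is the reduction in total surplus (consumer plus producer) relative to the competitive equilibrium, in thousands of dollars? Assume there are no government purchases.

108

Rearranging supply gives Qs = 2P - 70. Setting quantity demanded equal to quantity supplied, 314 - 6P = 2P - 70, gives P* = 48 and Q* = 26.
The floor of 51 is above the equilibrium price 48, so it binds.
At P = 51: Qd = 314 - 6·51 = 8 and Qs = 2·51 - 70 = 32.
Quantity traded falls to 8. At Q = 8 the demand price is (314 - 8)/6 = 51 and the supply price is (70 + 8)/2 = 39.
Deadweight loss = ½ · (51 - 39) · (26 - 8) = ½ · 12 · 18 = 108.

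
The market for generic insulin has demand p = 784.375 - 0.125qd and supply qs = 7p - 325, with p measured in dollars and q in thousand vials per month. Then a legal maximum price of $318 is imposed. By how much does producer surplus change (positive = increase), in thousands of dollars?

Rearranging demand gives qd = 6275 - 8p. Equilibrium: 6275 - 8p = 7p - 325, so 6600 = 15p and p* = 440, q* = 2755.
The ceiling of 318 is below the equilibrium price 440, so it binds.
At p = 318: qd = 6275 - 8·318 = 3731 and qs = 7·318 - 325 = 1901.
Producer surplus without the control is ½ · (440 - 325/7) · 2755 = 7590025/14.
With the ceiling, producers sell 1901 units at 318, so PS = ½ · (318 - 325/7) · 1901 = 3613801/14.
Change in producer surplus = 3613801/14 - 7590025/14 = -284016.

-284016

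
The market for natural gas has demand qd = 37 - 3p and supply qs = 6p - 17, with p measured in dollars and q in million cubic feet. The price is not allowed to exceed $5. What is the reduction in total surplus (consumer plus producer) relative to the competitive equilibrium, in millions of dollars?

9

Without the control the market clears where 37 - 3p = 6p - 17, i.e. p* = 6 and q* = 19.
The ceiling of 5 is below the equilibrium price 6, so it binds.
At p = 5: qd = 37 - 3·5 = 22 and qs = 6·5 - 17 = 13.
Quantity traded falls to 13. At q = 13 the demand price is (37 - 13)/3 = 8 and the supply price is (17 + 13)/6 = 5.
Deadweight loss = ½ · (8 - 5) · (19 - 13) = ½ · 3 · 6 = 9.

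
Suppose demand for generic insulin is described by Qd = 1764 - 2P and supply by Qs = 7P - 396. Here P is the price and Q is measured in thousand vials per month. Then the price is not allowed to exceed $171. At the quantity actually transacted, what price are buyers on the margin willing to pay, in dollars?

481.5

In a free market, 1764 - 2P = 7P - 396 gives the equilibrium P* = 240, Q* = 1284.
Since 171 < 240, the ceiling is binding.
At P = 171: Qd = 1764 - 2·171 = 1422 and Qs = 7·171 - 396 = 801.
Only 801 units reach the market. On the demand curve, the marginal buyer's willingness to pay at Q = 801 is (1764 - 801)/2 = 481.5.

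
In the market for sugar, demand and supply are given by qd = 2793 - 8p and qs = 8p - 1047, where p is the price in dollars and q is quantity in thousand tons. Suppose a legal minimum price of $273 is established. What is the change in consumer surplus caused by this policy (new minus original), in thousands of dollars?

-24453

Without the control the market clears where 2793 - 8p = 8p - 1047, i.e. p* = 240 and q* = 873.
Because the floor (273) lies above the market-clearing price, it is binding.
At p = 273: qd = 2793 - 8·273 = 609 and qs = 8·273 - 1047 = 1137.
Consumer surplus without the control is ½ · (349.125 - 240) · 873 = 47633.0625.
With the floor, consumers buy 609 units at 273, so CS = ½ · (349.125 - 273) · 609 = 23180.0625.
Change in consumer surplus = 23180.0625 - 47633.0625 = -24453.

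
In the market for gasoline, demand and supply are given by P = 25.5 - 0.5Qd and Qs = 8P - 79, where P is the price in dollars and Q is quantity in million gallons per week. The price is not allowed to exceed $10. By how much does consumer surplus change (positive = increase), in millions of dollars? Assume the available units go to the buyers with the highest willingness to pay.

Rearranging demand gives Qd = 51 - 2P. Equilibrium: 51 - 2P = 8P - 79, so 130 = 10P and P* = 13, Q* = 25.
The ceiling of 10 is below the equilibrium price 13, so it binds.
At P = 10: Qd = 51 - 2·10 = 31 and Qs = 8·10 - 79 = 1.
Consumer surplus without the control is ½ · (25.5 - 13) · 25 = 156.25.
With the ceiling, 1 units are sold at 10 (assume they go to the highest-value buyers). The demand price at Q = 1 is 25, so CS = ½ · [(25.5 - 10) + (25 - 10)] · 1 = 15.25.
Change in consumer surplus = 15.25 - 156.25 = -141.

-141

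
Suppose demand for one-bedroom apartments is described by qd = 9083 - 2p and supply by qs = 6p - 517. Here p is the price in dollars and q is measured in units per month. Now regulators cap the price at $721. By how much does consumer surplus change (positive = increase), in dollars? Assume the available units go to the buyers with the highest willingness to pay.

Setting quantity demanded equal to quantity supplied, 9083 - 2p = 6p - 517, gives p* = 1200 and q* = 6683.
Because the ceiling (721) lies below the market-clearing price, it is binding.
At p = 721: qd = 9083 - 2·721 = 7641 and qs = 6·721 - 517 = 3809.
Consumer surplus without the control is ½ · (4541.5 - 1200) · 6683 = 11165622.25.
With the ceiling, 3809 units are sold at 721 (assume they go to the highest-value buyers). The demand price at q = 3809 is 2637, so CS = ½ · [(4541.5 - 721) + (2637 - 721)] · 3809 = 10925164.25.
Change in consumer surplus = 10925164.25 - 11165622.25 = -240458.

-240458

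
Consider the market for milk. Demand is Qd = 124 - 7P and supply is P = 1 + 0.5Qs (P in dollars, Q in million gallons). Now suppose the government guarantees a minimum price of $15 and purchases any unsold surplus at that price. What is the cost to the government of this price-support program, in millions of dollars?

Rearranging supply gives Qs = 2P - 2. Equilibrium: 124 - 7P = 2P - 2, so 126 = 9P and P* = 14, Q* = 26.
Since 15 > 14, the floor is binding.
At P = 15: Qd = 124 - 7·15 = 19 and Qs = 2·15 - 2 = 28.
Surplus = Qs - Qd = 9.
Government expenditure = surplus × support price = 9 × 15 = 135.

135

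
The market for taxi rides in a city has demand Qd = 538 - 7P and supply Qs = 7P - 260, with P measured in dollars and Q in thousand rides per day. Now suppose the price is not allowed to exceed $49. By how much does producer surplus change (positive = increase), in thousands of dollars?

-888

In a free market, 538 - 7P = 7P - 260 gives the equilibrium P* = 57, Q* = 139.
The ceiling of 49 is below the equilibrium price 57, so it binds.
At P = 49: Qd = 538 - 7·49 = 195 and Qs = 7·49 - 260 = 83.
Producer surplus without the control is ½ · (57 - 260/7) · 139 = 19321/14.
With the ceiling, producers sell 83 units at 49, so PS = ½ · (49 - 260/7) · 83 = 6889/14.
Change in producer surplus = 6889/14 - 19321/14 = -888.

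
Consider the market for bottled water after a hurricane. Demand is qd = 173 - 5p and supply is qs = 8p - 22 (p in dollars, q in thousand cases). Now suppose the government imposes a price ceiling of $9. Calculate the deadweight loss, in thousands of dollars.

In a free market, 173 - 5p = 8p - 22 gives the equilibrium p* = 15, q* = 98.
The ceiling of 9 is below the equilibrium price 15, so it binds.
At p = 9: qd = 173 - 5·9 = 128 and qs = 8·9 - 22 = 50.
Quantity traded falls to 50. At q = 50 the demand price is (173 - 50)/5 = 24.6 and the supply price is (22 + 50)/8 = 9.
Deadweight loss = ½ · (24.6 - 9) · (98 - 50) = ½ · 15.6 · 48 = 374.4.

374.4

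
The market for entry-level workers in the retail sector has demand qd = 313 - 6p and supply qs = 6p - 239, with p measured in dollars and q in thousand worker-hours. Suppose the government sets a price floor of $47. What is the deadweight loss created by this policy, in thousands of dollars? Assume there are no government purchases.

In a free market, 313 - 6p = 6p - 239 gives the equilibrium p* = 46, q* = 37.
Because the floor (47) lies above the market-clearing price, it is binding.
At p = 47: qd = 313 - 6·47 = 31 and qs = 6·47 - 239 = 43.
Quantity traded falls to 31. At q = 31 the demand price is (313 - 31)/6 = 47 and the supply price is (239 + 31)/6 = 45.
Deadweight loss = ½ · (47 - 45) · (37 - 31) = ½ · 2 · 6 = 6.

6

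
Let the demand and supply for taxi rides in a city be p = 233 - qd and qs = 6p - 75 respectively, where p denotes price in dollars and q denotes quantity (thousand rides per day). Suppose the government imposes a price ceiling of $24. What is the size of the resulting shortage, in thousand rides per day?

Rearranging demand gives qd = 233 - p. Equilibrium: 233 - p = 6p - 75, so 308 = 7p and p* = 44, q* = 189.
Since 24 < 44, the ceiling is binding.
At p = 24: qd = 233 - 24 = 209 and qs = 6·24 - 75 = 69.
Shortage = qd - qs = 209 - 69 = 140.

140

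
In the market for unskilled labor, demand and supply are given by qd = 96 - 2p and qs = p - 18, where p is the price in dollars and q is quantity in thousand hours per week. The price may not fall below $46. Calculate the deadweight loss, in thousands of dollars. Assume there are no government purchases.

192

Equilibrium: 96 - 2p = p - 18, so 114 = 3p and p* = 38, q* = 20.
The floor of 46 is above the equilibrium price 38, so it binds.
At p = 46: qd = 96 - 2·46 = 4 and qs = 46 - 18 = 28.
Quantity traded falls to 4. At q = 4 the demand price is (96 - 4)/2 = 46 and the supply price is 18 + 4 = 22.
Deadweight loss = ½ · (46 - 22) · (20 - 4) = ½ · 24 · 16 = 192.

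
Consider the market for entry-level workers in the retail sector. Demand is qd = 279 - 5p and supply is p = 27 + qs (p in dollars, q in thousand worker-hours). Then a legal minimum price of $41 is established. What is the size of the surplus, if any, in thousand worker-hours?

Rearranging supply gives qs = p - 27. Without the control the market clears where 279 - 5p = p - 27, i.e. p* = 51 and q* = 24.
The floor of 41 is below the equilibrium price 51, so it is not binding; the market clears at p* = 51, q* = 24.
Since the control does not bind, there is no surplus.

0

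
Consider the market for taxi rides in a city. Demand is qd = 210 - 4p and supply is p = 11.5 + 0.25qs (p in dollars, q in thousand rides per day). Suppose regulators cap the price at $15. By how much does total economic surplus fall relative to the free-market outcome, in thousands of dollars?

1156

Rearranging supply gives qs = 4p - 46. In a free market, 210 - 4p = 4p - 46 gives the equilibrium p* = 32, q* = 82.
Because the ceiling (15) lies below the market-clearing price, it is binding.
At p = 15: qd = 210 - 4·15 = 150 and qs = 4·15 - 46 = 14.
Quantity traded falls to 14. At q = 14 the demand price is (210 - 14)/4 = 49 and the supply price is (46 + 14)/4 = 15.
Deadweight loss = ½ · (49 - 15) · (82 - 14) = ½ · 34 · 68 = 1156.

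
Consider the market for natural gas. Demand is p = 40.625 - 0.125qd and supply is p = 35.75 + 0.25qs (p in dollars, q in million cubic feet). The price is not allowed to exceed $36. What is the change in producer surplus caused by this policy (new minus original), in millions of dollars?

Rearranging demand gives qd = 325 - 8p; rearranging supply gives qs = 4p - 143. In a free market, 325 - 8p = 4p - 143 gives the equilibrium p* = 39, q* = 13.
Because the ceiling (36) lies below the market-clearing price, it is binding.
At p = 36: qd = 325 - 8·36 = 37 and qs = 4·36 - 143 = 1.
Producer surplus without the control is ½ · (39 - 35.75) · 13 = 21.125.
With the ceiling, producers sell 1 units at 36, so PS = ½ · (36 - 35.75) · 1 = 0.125.
Change in producer surplus = 0.125 - 21.125 = -21.

-21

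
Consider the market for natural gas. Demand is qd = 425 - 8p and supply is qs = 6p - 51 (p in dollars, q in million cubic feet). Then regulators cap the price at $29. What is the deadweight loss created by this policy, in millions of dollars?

131.25

In a free market, 425 - 8p = 6p - 51 gives the equilibrium p* = 34, q* = 153.
Since 29 < 34, the ceiling is binding.
At p = 29: qd = 425 - 8·29 = 193 and qs = 6·29 - 51 = 123.
Quantity traded falls to 123. At q = 123 the demand price is (425 - 123)/8 = 37.75 and the supply price is (51 + 123)/6 = 29.
Deadweight loss = ½ · (37.75 - 29) · (153 - 123) = ½ · 8.75 · 30 = 131.25.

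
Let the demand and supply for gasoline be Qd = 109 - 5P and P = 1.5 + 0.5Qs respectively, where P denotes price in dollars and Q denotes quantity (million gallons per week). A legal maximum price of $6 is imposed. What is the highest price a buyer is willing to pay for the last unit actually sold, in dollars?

Rearranging supply gives Qs = 2P - 3. Without the control the market clears where 109 - 5P = 2P - 3, i.e. P* = 16 and Q* = 29.
Since 6 < 16, the ceiling is binding.
At P = 6: Qd = 109 - 5·6 = 79 and Qs = 2·6 - 3 = 9.
Only 9 units reach the market. On the demand curve, the marginal buyer's willingness to pay at Q = 9 is (109 - 9)/5 = 20.

20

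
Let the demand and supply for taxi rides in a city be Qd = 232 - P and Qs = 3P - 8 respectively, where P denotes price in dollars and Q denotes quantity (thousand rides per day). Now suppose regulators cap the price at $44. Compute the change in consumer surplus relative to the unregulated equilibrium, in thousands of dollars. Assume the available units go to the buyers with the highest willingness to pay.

832

Setting quantity demanded equal to quantity supplied, 232 - P = 3P - 8, gives P* = 60 and Q* = 172.
Because the ceiling (44) lies below the market-clearing price, it is binding.
At P = 44: Qd = 232 - 44 = 188 and Qs = 3·44 - 8 = 124.
Consumer surplus without the control is ½ · (232 - 60) · 172 = 14792.
With the ceiling, 124 units are sold at 44 (assume they go to the highest-value buyers). The demand price at Q = 124 is 108, so CS = ½ · [(232 - 44) + (108 - 44)] · 124 = 15624.
Change in consumer surplus = 15624 - 14792 = 832.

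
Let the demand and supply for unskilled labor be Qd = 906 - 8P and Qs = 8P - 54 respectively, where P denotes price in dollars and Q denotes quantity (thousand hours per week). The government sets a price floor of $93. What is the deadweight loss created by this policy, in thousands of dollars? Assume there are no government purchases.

8712

Setting quantity demanded equal to quantity supplied, 906 - 8P = 8P - 54, gives P* = 60 and Q* = 426.
Because the floor (93) lies above the market-clearing price, it is binding.
At P = 93: Qd = 906 - 8·93 = 162 and Qs = 8·93 - 54 = 690.
Quantity traded falls to 162. At Q = 162 the demand price is (906 - 162)/8 = 93 and the supply price is (54 + 162)/8 = 27.
Deadweight loss = ½ · (93 - 27) · (426 - 162) = ½ · 66 · 264 = 8712.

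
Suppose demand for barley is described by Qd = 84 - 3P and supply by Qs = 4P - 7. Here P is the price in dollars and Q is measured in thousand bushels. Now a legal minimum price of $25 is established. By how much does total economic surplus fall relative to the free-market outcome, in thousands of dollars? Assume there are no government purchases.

378

Setting quantity demanded equal to quantity supplied, 84 - 3P = 4P - 7, gives P* = 13 and Q* = 45.
Since 25 > 13, the floor is binding.
At P = 25: Qd = 84 - 3·25 = 9 and Qs = 4·25 - 7 = 93.
Quantity traded falls to 9. At Q = 9 the demand price is (84 - 9)/3 = 25 and the supply price is (7 + 9)/4 = 4.
Deadweight loss = ½ · (25 - 4) · (45 - 9) = ½ · 21 · 36 = 378.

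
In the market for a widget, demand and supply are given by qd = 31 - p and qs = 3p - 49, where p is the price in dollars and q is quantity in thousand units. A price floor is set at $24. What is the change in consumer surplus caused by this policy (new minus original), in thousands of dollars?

Without the control the market clears where 31 - p = 3p - 49, i.e. p* = 20 and q* = 11.
The floor of 24 is above the equilibrium price 20, so it binds.
At p = 24: qd = 31 - 24 = 7 and qs = 3·24 - 49 = 23.
Consumer surplus without the control is ½ · (31 - 20) · 11 = 60.5.
With the floor, consumers buy 7 units at 24, so CS = ½ · (31 - 24) · 7 = 24.5.
Change in consumer surplus = 24.5 - 60.5 = -36.

-36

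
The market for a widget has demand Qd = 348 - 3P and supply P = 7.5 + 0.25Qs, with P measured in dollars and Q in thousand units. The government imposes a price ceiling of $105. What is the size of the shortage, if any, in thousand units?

Rearranging supply gives Qs = 4P - 30. Equilibrium: 348 - 3P = 4P - 30, so 378 = 7P and P* = 54, Q* = 186.
Since 105 is above P* = 54, the ceiling does not bind and the free-market outcome prevails.
Since the control does not bind, there is no shortage.

0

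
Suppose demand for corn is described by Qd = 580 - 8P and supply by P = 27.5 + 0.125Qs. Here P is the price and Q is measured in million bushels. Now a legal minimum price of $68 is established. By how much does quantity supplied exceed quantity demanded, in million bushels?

Rearranging supply gives Qs = 8P - 220. In a free market, 580 - 8P = 8P - 220 gives the equilibrium P* = 50, Q* = 180.
The floor of 68 is above the equilibrium price 50, so it binds.
At P = 68: Qd = 580 - 8·68 = 36 and Qs = 8·68 - 220 = 324.
Surplus = Qs - Qd = 324 - 36 = 288.

288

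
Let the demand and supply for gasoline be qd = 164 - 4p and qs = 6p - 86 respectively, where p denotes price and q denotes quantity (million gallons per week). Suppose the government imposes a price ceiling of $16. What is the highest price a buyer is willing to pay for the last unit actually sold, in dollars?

38.5

Setting quantity demanded equal to quantity supplied, 164 - 4p = 6p - 86, gives p* = 25 and q* = 64.
Because the ceiling (16) lies below the market-clearing price, it is binding.
At p = 16: qd = 164 - 4·16 = 100 and qs = 6·16 - 86 = 10.
Only 10 units reach the market. On the demand curve, the marginal buyer's willingness to pay at q = 10 is (164 - 10)/4 = 38.5.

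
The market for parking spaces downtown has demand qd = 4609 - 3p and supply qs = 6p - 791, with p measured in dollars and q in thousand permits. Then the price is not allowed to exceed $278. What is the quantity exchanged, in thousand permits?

Setting quantity demanded equal to quantity supplied, 4609 - 3p = 6p - 791, gives p* = 600 and q* = 2809.
Because the ceiling (278) lies below the market-clearing price, it is binding.
At p = 278: qd = 4609 - 3·278 = 3775 and qs = 6·278 - 791 = 877.
The quantity actually transacted is the short side, supply: 877.

877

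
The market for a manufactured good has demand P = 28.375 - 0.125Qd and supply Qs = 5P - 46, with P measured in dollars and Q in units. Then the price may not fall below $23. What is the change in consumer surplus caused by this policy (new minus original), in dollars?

-102

Rearranging demand gives Qd = 227 - 8P. Setting quantity demanded equal to quantity supplied, 227 - 8P = 5P - 46, gives P* = 21 and Q* = 59.
Since 23 > 21, the floor is binding.
At P = 23: Qd = 227 - 8·23 = 43 and Qs = 5·23 - 46 = 69.
Consumer surplus without the control is ½ · (28.375 - 21) · 59 = 217.5625.
With the floor, consumers buy 43 units at 23, so CS = ½ · (28.375 - 23) · 43 = 115.5625.
Change in consumer surplus = 115.5625 - 217.5625 = -102.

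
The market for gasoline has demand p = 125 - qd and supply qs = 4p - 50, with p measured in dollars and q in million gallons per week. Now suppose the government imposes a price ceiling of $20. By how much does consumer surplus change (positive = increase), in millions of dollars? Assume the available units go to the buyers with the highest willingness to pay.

Rearranging demand gives qd = 125 - p. Without the control the market clears where 125 - p = 4p - 50, i.e. p* = 35 and q* = 90.
Because the ceiling (20) lies below the market-clearing price, it is binding.
At p = 20: qd = 125 - 20 = 105 and qs = 4·20 - 50 = 30.
Consumer surplus without the control is ½ · (125 - 35) · 90 = 4050.
With the ceiling, 30 units are sold at 20 (assume they go to the highest-value buyers). The demand price at q = 30 is 95, so CS = ½ · [(125 - 20) + (95 - 20)] · 30 = 2700.
Change in consumer surplus = 2700 - 4050 = -1350.

-1350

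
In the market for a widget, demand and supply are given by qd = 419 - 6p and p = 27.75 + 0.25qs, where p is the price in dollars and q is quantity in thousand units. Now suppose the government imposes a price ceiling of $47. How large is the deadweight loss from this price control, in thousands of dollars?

Rearranging supply gives qs = 4p - 111. In a free market, 419 - 6p = 4p - 111 gives the equilibrium p* = 53, q* = 101.
The ceiling of 47 is below the equilibrium price 53, so it binds.
At p = 47: qd = 419 - 6·47 = 137 and qs = 4·47 - 111 = 77.
Quantity traded falls to 77. At q = 77 the demand price is (419 - 77)/6 = 57 and the supply price is (111 + 77)/4 = 47.
Deadweight loss = ½ · (57 - 47) · (101 - 77) = ½ · 10 · 24 = 120.

120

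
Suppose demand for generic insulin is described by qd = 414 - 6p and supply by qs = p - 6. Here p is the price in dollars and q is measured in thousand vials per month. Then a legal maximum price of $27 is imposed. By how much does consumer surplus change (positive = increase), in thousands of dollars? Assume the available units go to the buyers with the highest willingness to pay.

Equilibrium: 414 - 6p = p - 6, so 420 = 7p and p* = 60, q* = 54.
Because the ceiling (27) lies below the market-clearing price, it is binding.
At p = 27: qd = 414 - 6·27 = 252 and qs = 27 - 6 = 21.
Consumer surplus without the control is ½ · (69 - 60) · 54 = 243.
With the ceiling, 21 units are sold at 27 (assume they go to the highest-value buyers). The demand price at q = 21 is 65.5, so CS = ½ · [(69 - 27) + (65.5 - 27)] · 21 = 845.25.
Change in consumer surplus = 845.25 - 243 = 602.25.

602.25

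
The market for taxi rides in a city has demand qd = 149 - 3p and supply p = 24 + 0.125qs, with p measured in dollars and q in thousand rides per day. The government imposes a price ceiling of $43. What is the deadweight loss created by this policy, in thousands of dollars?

Rearranging supply gives qs = 8p - 192. Equilibrium: 149 - 3p = 8p - 192, so 341 = 11p and p* = 31, q* = 56.
Since 43 is above p* = 31, the ceiling does not bind and the free-market outcome prevails.
Since the control does not bind, no trades are prevented and deadweight loss is zero.

0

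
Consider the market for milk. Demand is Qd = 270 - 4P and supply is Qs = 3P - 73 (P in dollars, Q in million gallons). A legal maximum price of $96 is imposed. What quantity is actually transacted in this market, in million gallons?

Equilibrium: 270 - 4P = 3P - 73, so 343 = 7P and P* = 49, Q* = 74.
Since 96 is above P* = 49, the ceiling does not bind and the free-market outcome prevails.

74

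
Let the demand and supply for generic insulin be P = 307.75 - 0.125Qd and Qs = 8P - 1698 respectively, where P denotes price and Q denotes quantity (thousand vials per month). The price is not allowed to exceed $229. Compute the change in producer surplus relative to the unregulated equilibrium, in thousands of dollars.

-7998

Rearranging demand gives Qd = 2462 - 8P. Setting quantity demanded equal to quantity supplied, 2462 - 8P = 8P - 1698, gives P* = 260 and Q* = 382.
Because the ceiling (229) lies below the market-clearing price, it is binding.
At P = 229: Qd = 2462 - 8·229 = 630 and Qs = 8·229 - 1698 = 134.
Producer surplus without the control is ½ · (260 - 212.25) · 382 = 9120.25.
With the ceiling, producers sell 134 units at 229, so PS = ½ · (229 - 212.25) · 134 = 1122.25.
Change in producer surplus = 1122.25 - 9120.25 = -7998.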